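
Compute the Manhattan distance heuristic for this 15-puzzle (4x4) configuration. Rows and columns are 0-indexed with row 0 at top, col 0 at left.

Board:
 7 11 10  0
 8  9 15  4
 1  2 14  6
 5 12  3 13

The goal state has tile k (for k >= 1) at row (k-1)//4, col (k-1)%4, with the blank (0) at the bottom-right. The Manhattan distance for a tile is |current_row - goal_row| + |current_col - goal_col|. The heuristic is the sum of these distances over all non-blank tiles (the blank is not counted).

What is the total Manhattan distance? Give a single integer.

Answer: 37

Derivation:
Tile 7: (0,0)->(1,2) = 3
Tile 11: (0,1)->(2,2) = 3
Tile 10: (0,2)->(2,1) = 3
Tile 8: (1,0)->(1,3) = 3
Tile 9: (1,1)->(2,0) = 2
Tile 15: (1,2)->(3,2) = 2
Tile 4: (1,3)->(0,3) = 1
Tile 1: (2,0)->(0,0) = 2
Tile 2: (2,1)->(0,1) = 2
Tile 14: (2,2)->(3,1) = 2
Tile 6: (2,3)->(1,1) = 3
Tile 5: (3,0)->(1,0) = 2
Tile 12: (3,1)->(2,3) = 3
Tile 3: (3,2)->(0,2) = 3
Tile 13: (3,3)->(3,0) = 3
Sum: 3 + 3 + 3 + 3 + 2 + 2 + 1 + 2 + 2 + 2 + 3 + 2 + 3 + 3 + 3 = 37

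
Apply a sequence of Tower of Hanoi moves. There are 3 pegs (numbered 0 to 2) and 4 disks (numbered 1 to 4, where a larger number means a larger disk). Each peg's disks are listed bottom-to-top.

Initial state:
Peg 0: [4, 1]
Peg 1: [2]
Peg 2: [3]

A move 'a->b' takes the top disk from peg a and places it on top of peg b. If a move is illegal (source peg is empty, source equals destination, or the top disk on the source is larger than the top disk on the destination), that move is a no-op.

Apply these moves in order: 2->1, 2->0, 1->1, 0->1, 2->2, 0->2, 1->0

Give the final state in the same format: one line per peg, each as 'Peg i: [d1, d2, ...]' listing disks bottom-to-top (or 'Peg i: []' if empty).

After move 1 (2->1):
Peg 0: [4, 1]
Peg 1: [2]
Peg 2: [3]

After move 2 (2->0):
Peg 0: [4, 1]
Peg 1: [2]
Peg 2: [3]

After move 3 (1->1):
Peg 0: [4, 1]
Peg 1: [2]
Peg 2: [3]

After move 4 (0->1):
Peg 0: [4]
Peg 1: [2, 1]
Peg 2: [3]

After move 5 (2->2):
Peg 0: [4]
Peg 1: [2, 1]
Peg 2: [3]

After move 6 (0->2):
Peg 0: [4]
Peg 1: [2, 1]
Peg 2: [3]

After move 7 (1->0):
Peg 0: [4, 1]
Peg 1: [2]
Peg 2: [3]

Answer: Peg 0: [4, 1]
Peg 1: [2]
Peg 2: [3]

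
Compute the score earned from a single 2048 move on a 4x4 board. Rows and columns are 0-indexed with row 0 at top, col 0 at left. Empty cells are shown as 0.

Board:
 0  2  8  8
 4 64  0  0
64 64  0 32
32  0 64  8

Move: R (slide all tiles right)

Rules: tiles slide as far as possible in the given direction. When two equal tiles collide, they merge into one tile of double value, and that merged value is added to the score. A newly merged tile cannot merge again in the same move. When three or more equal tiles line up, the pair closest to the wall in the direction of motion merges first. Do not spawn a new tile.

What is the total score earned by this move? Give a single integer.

Answer: 144

Derivation:
Slide right:
row 0: [0, 2, 8, 8] -> [0, 0, 2, 16]  score +16 (running 16)
row 1: [4, 64, 0, 0] -> [0, 0, 4, 64]  score +0 (running 16)
row 2: [64, 64, 0, 32] -> [0, 0, 128, 32]  score +128 (running 144)
row 3: [32, 0, 64, 8] -> [0, 32, 64, 8]  score +0 (running 144)
Board after move:
  0   0   2  16
  0   0   4  64
  0   0 128  32
  0  32  64   8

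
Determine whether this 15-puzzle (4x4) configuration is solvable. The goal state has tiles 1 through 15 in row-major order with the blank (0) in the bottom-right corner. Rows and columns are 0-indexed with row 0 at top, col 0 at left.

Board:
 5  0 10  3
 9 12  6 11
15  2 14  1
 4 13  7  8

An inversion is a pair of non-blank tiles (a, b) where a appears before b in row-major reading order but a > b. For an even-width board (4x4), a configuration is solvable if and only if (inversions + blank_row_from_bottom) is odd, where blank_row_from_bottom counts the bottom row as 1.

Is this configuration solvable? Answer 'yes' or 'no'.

Answer: no

Derivation:
Inversions: 50
Blank is in row 0 (0-indexed from top), which is row 4 counting from the bottom (bottom = 1).
50 + 4 = 54, which is even, so the puzzle is not solvable.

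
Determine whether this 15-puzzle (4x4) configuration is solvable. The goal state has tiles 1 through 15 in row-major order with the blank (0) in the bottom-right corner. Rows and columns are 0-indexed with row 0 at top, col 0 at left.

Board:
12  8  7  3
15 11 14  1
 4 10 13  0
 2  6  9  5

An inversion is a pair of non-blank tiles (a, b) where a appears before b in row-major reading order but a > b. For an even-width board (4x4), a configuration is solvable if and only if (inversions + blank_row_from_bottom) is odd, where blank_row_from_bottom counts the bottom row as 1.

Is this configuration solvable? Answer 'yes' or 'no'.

Inversions: 62
Blank is in row 2 (0-indexed from top), which is row 2 counting from the bottom (bottom = 1).
62 + 2 = 64, which is even, so the puzzle is not solvable.

Answer: no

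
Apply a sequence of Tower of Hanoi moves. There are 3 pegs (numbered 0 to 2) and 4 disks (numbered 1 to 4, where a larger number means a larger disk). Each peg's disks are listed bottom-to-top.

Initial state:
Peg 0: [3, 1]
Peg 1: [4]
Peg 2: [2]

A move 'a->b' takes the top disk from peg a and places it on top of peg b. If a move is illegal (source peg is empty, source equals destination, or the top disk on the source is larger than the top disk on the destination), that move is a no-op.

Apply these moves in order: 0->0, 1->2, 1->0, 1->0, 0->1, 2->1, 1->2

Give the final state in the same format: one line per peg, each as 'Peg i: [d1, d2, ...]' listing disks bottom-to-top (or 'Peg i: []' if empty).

Answer: Peg 0: [3]
Peg 1: [4]
Peg 2: [2, 1]

Derivation:
After move 1 (0->0):
Peg 0: [3, 1]
Peg 1: [4]
Peg 2: [2]

After move 2 (1->2):
Peg 0: [3, 1]
Peg 1: [4]
Peg 2: [2]

After move 3 (1->0):
Peg 0: [3, 1]
Peg 1: [4]
Peg 2: [2]

After move 4 (1->0):
Peg 0: [3, 1]
Peg 1: [4]
Peg 2: [2]

After move 5 (0->1):
Peg 0: [3]
Peg 1: [4, 1]
Peg 2: [2]

After move 6 (2->1):
Peg 0: [3]
Peg 1: [4, 1]
Peg 2: [2]

After move 7 (1->2):
Peg 0: [3]
Peg 1: [4]
Peg 2: [2, 1]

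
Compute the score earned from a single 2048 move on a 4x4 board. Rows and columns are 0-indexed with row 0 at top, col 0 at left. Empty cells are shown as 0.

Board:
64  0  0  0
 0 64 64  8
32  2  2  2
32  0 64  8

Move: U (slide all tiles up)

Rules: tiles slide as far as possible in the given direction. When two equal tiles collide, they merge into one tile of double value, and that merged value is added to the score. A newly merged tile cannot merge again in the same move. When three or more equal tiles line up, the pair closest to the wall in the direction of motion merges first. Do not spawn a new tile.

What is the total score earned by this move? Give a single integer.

Slide up:
col 0: [64, 0, 32, 32] -> [64, 64, 0, 0]  score +64 (running 64)
col 1: [0, 64, 2, 0] -> [64, 2, 0, 0]  score +0 (running 64)
col 2: [0, 64, 2, 64] -> [64, 2, 64, 0]  score +0 (running 64)
col 3: [0, 8, 2, 8] -> [8, 2, 8, 0]  score +0 (running 64)
Board after move:
64 64 64  8
64  2  2  2
 0  0 64  8
 0  0  0  0

Answer: 64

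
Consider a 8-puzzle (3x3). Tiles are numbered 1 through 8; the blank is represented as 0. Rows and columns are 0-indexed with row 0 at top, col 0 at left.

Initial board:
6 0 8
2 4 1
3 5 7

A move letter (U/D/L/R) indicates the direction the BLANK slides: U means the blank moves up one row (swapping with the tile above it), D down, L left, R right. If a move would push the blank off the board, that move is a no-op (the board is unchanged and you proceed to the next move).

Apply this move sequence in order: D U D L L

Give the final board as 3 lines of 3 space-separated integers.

Answer: 6 4 8
0 2 1
3 5 7

Derivation:
After move 1 (D):
6 4 8
2 0 1
3 5 7

After move 2 (U):
6 0 8
2 4 1
3 5 7

After move 3 (D):
6 4 8
2 0 1
3 5 7

After move 4 (L):
6 4 8
0 2 1
3 5 7

After move 5 (L):
6 4 8
0 2 1
3 5 7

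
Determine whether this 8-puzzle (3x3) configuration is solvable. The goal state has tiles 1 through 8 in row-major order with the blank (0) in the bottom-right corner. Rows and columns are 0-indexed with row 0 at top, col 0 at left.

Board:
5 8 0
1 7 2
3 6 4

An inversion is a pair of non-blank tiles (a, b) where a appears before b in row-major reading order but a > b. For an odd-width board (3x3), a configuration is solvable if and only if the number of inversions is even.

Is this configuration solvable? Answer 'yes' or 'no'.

Answer: no

Derivation:
Inversions (pairs i<j in row-major order where tile[i] > tile[j] > 0): 15
15 is odd, so the puzzle is not solvable.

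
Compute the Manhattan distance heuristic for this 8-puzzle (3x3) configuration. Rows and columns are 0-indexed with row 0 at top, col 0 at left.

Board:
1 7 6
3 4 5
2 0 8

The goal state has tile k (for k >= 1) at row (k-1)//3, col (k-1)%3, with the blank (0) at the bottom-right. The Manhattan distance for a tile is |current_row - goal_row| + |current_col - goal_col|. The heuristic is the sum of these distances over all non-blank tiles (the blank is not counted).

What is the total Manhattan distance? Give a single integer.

Tile 1: at (0,0), goal (0,0), distance |0-0|+|0-0| = 0
Tile 7: at (0,1), goal (2,0), distance |0-2|+|1-0| = 3
Tile 6: at (0,2), goal (1,2), distance |0-1|+|2-2| = 1
Tile 3: at (1,0), goal (0,2), distance |1-0|+|0-2| = 3
Tile 4: at (1,1), goal (1,0), distance |1-1|+|1-0| = 1
Tile 5: at (1,2), goal (1,1), distance |1-1|+|2-1| = 1
Tile 2: at (2,0), goal (0,1), distance |2-0|+|0-1| = 3
Tile 8: at (2,2), goal (2,1), distance |2-2|+|2-1| = 1
Sum: 0 + 3 + 1 + 3 + 1 + 1 + 3 + 1 = 13

Answer: 13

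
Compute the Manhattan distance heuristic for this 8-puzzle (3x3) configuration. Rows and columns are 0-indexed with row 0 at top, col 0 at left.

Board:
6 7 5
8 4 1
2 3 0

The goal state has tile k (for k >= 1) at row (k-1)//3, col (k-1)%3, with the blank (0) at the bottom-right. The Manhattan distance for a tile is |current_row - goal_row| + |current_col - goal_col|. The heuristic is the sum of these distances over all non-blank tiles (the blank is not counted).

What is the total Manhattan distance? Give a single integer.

Answer: 20

Derivation:
Tile 6: at (0,0), goal (1,2), distance |0-1|+|0-2| = 3
Tile 7: at (0,1), goal (2,0), distance |0-2|+|1-0| = 3
Tile 5: at (0,2), goal (1,1), distance |0-1|+|2-1| = 2
Tile 8: at (1,0), goal (2,1), distance |1-2|+|0-1| = 2
Tile 4: at (1,1), goal (1,0), distance |1-1|+|1-0| = 1
Tile 1: at (1,2), goal (0,0), distance |1-0|+|2-0| = 3
Tile 2: at (2,0), goal (0,1), distance |2-0|+|0-1| = 3
Tile 3: at (2,1), goal (0,2), distance |2-0|+|1-2| = 3
Sum: 3 + 3 + 2 + 2 + 1 + 3 + 3 + 3 = 20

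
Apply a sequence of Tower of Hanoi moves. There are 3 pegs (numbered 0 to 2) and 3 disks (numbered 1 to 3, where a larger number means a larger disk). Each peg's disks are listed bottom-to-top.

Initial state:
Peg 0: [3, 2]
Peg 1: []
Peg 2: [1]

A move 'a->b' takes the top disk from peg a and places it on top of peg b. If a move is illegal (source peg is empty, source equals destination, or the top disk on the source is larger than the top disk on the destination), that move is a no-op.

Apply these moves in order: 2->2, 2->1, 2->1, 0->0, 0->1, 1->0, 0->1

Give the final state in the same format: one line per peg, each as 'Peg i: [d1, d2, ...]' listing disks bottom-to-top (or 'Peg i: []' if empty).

Answer: Peg 0: [3, 2]
Peg 1: [1]
Peg 2: []

Derivation:
After move 1 (2->2):
Peg 0: [3, 2]
Peg 1: []
Peg 2: [1]

After move 2 (2->1):
Peg 0: [3, 2]
Peg 1: [1]
Peg 2: []

After move 3 (2->1):
Peg 0: [3, 2]
Peg 1: [1]
Peg 2: []

After move 4 (0->0):
Peg 0: [3, 2]
Peg 1: [1]
Peg 2: []

After move 5 (0->1):
Peg 0: [3, 2]
Peg 1: [1]
Peg 2: []

After move 6 (1->0):
Peg 0: [3, 2, 1]
Peg 1: []
Peg 2: []

After move 7 (0->1):
Peg 0: [3, 2]
Peg 1: [1]
Peg 2: []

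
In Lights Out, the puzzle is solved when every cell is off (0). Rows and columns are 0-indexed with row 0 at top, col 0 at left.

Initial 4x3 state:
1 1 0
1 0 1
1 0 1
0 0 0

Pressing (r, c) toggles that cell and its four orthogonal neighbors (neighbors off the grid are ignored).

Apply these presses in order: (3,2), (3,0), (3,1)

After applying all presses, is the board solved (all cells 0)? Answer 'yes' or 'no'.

After press 1 at (3,2):
1 1 0
1 0 1
1 0 0
0 1 1

After press 2 at (3,0):
1 1 0
1 0 1
0 0 0
1 0 1

After press 3 at (3,1):
1 1 0
1 0 1
0 1 0
0 1 0

Lights still on: 6

Answer: no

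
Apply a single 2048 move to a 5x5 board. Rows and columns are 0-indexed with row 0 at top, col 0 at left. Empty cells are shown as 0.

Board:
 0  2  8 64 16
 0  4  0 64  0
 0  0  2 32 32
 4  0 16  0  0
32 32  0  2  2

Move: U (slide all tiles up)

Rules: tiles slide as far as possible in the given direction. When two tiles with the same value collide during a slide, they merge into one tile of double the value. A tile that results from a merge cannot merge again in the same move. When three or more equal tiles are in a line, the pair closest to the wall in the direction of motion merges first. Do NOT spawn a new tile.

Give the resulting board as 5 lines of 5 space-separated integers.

Slide up:
col 0: [0, 0, 0, 4, 32] -> [4, 32, 0, 0, 0]
col 1: [2, 4, 0, 0, 32] -> [2, 4, 32, 0, 0]
col 2: [8, 0, 2, 16, 0] -> [8, 2, 16, 0, 0]
col 3: [64, 64, 32, 0, 2] -> [128, 32, 2, 0, 0]
col 4: [16, 0, 32, 0, 2] -> [16, 32, 2, 0, 0]

Answer:   4   2   8 128  16
 32   4   2  32  32
  0  32  16   2   2
  0   0   0   0   0
  0   0   0   0   0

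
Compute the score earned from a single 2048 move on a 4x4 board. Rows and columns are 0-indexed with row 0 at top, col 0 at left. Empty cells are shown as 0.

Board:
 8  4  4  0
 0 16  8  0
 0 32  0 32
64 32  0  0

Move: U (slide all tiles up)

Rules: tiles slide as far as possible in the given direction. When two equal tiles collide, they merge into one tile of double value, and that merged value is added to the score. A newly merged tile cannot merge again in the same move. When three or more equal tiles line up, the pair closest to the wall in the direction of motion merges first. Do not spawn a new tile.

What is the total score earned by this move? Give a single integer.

Answer: 64

Derivation:
Slide up:
col 0: [8, 0, 0, 64] -> [8, 64, 0, 0]  score +0 (running 0)
col 1: [4, 16, 32, 32] -> [4, 16, 64, 0]  score +64 (running 64)
col 2: [4, 8, 0, 0] -> [4, 8, 0, 0]  score +0 (running 64)
col 3: [0, 0, 32, 0] -> [32, 0, 0, 0]  score +0 (running 64)
Board after move:
 8  4  4 32
64 16  8  0
 0 64  0  0
 0  0  0  0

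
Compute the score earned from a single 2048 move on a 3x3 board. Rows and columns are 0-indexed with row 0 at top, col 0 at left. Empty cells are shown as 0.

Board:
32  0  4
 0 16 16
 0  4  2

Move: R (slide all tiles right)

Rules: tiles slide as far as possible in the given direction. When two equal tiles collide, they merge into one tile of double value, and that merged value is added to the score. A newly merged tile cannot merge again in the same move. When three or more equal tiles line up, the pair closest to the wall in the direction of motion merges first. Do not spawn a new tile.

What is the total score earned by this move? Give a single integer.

Answer: 32

Derivation:
Slide right:
row 0: [32, 0, 4] -> [0, 32, 4]  score +0 (running 0)
row 1: [0, 16, 16] -> [0, 0, 32]  score +32 (running 32)
row 2: [0, 4, 2] -> [0, 4, 2]  score +0 (running 32)
Board after move:
 0 32  4
 0  0 32
 0  4  2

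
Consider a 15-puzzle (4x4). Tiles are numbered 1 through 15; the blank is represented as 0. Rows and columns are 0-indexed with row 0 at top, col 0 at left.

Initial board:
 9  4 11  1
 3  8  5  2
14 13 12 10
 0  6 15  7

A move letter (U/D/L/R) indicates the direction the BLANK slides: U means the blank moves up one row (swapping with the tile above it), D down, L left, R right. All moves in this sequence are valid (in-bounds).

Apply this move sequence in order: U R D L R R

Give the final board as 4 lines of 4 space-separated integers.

After move 1 (U):
 9  4 11  1
 3  8  5  2
 0 13 12 10
14  6 15  7

After move 2 (R):
 9  4 11  1
 3  8  5  2
13  0 12 10
14  6 15  7

After move 3 (D):
 9  4 11  1
 3  8  5  2
13  6 12 10
14  0 15  7

After move 4 (L):
 9  4 11  1
 3  8  5  2
13  6 12 10
 0 14 15  7

After move 5 (R):
 9  4 11  1
 3  8  5  2
13  6 12 10
14  0 15  7

After move 6 (R):
 9  4 11  1
 3  8  5  2
13  6 12 10
14 15  0  7

Answer:  9  4 11  1
 3  8  5  2
13  6 12 10
14 15  0  7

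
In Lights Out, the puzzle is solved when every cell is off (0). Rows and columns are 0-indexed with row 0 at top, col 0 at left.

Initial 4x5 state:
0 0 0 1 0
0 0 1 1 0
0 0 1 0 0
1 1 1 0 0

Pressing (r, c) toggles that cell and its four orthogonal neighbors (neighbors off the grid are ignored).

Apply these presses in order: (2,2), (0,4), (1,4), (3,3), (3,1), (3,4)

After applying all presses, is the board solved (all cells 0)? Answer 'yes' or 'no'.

After press 1 at (2,2):
0 0 0 1 0
0 0 0 1 0
0 1 0 1 0
1 1 0 0 0

After press 2 at (0,4):
0 0 0 0 1
0 0 0 1 1
0 1 0 1 0
1 1 0 0 0

After press 3 at (1,4):
0 0 0 0 0
0 0 0 0 0
0 1 0 1 1
1 1 0 0 0

After press 4 at (3,3):
0 0 0 0 0
0 0 0 0 0
0 1 0 0 1
1 1 1 1 1

After press 5 at (3,1):
0 0 0 0 0
0 0 0 0 0
0 0 0 0 1
0 0 0 1 1

After press 6 at (3,4):
0 0 0 0 0
0 0 0 0 0
0 0 0 0 0
0 0 0 0 0

Lights still on: 0

Answer: yes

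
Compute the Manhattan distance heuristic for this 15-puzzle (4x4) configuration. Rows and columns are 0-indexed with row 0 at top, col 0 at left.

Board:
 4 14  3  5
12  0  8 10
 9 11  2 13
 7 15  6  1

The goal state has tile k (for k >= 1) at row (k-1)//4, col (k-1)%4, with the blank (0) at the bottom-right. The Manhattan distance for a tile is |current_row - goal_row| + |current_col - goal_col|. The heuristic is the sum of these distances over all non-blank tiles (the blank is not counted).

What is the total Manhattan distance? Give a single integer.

Tile 4: at (0,0), goal (0,3), distance |0-0|+|0-3| = 3
Tile 14: at (0,1), goal (3,1), distance |0-3|+|1-1| = 3
Tile 3: at (0,2), goal (0,2), distance |0-0|+|2-2| = 0
Tile 5: at (0,3), goal (1,0), distance |0-1|+|3-0| = 4
Tile 12: at (1,0), goal (2,3), distance |1-2|+|0-3| = 4
Tile 8: at (1,2), goal (1,3), distance |1-1|+|2-3| = 1
Tile 10: at (1,3), goal (2,1), distance |1-2|+|3-1| = 3
Tile 9: at (2,0), goal (2,0), distance |2-2|+|0-0| = 0
Tile 11: at (2,1), goal (2,2), distance |2-2|+|1-2| = 1
Tile 2: at (2,2), goal (0,1), distance |2-0|+|2-1| = 3
Tile 13: at (2,3), goal (3,0), distance |2-3|+|3-0| = 4
Tile 7: at (3,0), goal (1,2), distance |3-1|+|0-2| = 4
Tile 15: at (3,1), goal (3,2), distance |3-3|+|1-2| = 1
Tile 6: at (3,2), goal (1,1), distance |3-1|+|2-1| = 3
Tile 1: at (3,3), goal (0,0), distance |3-0|+|3-0| = 6
Sum: 3 + 3 + 0 + 4 + 4 + 1 + 3 + 0 + 1 + 3 + 4 + 4 + 1 + 3 + 6 = 40

Answer: 40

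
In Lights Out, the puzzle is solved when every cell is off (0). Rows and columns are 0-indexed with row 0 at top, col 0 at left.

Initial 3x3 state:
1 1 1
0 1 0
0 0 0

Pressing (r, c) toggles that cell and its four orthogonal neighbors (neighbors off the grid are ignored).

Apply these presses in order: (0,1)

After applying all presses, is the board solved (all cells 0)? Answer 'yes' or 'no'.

Answer: yes

Derivation:
After press 1 at (0,1):
0 0 0
0 0 0
0 0 0

Lights still on: 0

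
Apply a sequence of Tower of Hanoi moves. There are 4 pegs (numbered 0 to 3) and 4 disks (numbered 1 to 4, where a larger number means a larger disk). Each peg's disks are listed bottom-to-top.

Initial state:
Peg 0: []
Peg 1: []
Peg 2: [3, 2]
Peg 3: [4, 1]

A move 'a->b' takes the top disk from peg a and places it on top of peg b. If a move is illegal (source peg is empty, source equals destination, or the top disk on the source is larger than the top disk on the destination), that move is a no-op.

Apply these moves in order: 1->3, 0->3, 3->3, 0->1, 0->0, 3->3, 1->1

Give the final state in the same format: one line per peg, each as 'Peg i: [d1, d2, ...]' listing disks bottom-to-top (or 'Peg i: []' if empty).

After move 1 (1->3):
Peg 0: []
Peg 1: []
Peg 2: [3, 2]
Peg 3: [4, 1]

After move 2 (0->3):
Peg 0: []
Peg 1: []
Peg 2: [3, 2]
Peg 3: [4, 1]

After move 3 (3->3):
Peg 0: []
Peg 1: []
Peg 2: [3, 2]
Peg 3: [4, 1]

After move 4 (0->1):
Peg 0: []
Peg 1: []
Peg 2: [3, 2]
Peg 3: [4, 1]

After move 5 (0->0):
Peg 0: []
Peg 1: []
Peg 2: [3, 2]
Peg 3: [4, 1]

After move 6 (3->3):
Peg 0: []
Peg 1: []
Peg 2: [3, 2]
Peg 3: [4, 1]

After move 7 (1->1):
Peg 0: []
Peg 1: []
Peg 2: [3, 2]
Peg 3: [4, 1]

Answer: Peg 0: []
Peg 1: []
Peg 2: [3, 2]
Peg 3: [4, 1]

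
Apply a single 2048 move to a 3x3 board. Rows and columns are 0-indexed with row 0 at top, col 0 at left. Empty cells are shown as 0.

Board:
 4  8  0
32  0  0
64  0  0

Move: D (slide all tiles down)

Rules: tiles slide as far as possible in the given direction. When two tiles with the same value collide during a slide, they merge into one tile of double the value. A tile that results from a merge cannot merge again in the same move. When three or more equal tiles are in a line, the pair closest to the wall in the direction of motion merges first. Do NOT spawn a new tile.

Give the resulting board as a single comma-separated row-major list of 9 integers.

Slide down:
col 0: [4, 32, 64] -> [4, 32, 64]
col 1: [8, 0, 0] -> [0, 0, 8]
col 2: [0, 0, 0] -> [0, 0, 0]

Answer: 4, 0, 0, 32, 0, 0, 64, 8, 0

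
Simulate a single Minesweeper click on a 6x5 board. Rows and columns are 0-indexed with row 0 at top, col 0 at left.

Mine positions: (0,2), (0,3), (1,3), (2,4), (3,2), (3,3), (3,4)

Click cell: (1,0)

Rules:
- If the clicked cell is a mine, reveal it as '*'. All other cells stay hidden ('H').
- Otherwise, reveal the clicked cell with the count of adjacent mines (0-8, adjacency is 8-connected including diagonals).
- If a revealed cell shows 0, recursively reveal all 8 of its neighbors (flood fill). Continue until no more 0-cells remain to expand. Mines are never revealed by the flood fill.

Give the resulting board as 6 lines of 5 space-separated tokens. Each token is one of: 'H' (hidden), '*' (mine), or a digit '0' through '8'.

0 1 H H H
0 1 H H H
0 1 H H H
0 1 H H H
0 1 2 3 2
0 0 0 0 0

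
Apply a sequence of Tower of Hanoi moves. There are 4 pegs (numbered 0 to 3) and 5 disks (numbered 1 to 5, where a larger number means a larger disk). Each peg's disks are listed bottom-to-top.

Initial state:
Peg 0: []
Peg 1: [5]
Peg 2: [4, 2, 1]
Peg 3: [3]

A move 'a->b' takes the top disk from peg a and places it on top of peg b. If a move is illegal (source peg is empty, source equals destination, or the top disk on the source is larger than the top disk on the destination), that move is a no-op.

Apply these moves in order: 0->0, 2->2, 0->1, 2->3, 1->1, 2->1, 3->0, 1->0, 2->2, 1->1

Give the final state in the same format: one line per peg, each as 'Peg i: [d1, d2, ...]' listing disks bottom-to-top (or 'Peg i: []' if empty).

Answer: Peg 0: [1]
Peg 1: [5, 2]
Peg 2: [4]
Peg 3: [3]

Derivation:
After move 1 (0->0):
Peg 0: []
Peg 1: [5]
Peg 2: [4, 2, 1]
Peg 3: [3]

After move 2 (2->2):
Peg 0: []
Peg 1: [5]
Peg 2: [4, 2, 1]
Peg 3: [3]

After move 3 (0->1):
Peg 0: []
Peg 1: [5]
Peg 2: [4, 2, 1]
Peg 3: [3]

After move 4 (2->3):
Peg 0: []
Peg 1: [5]
Peg 2: [4, 2]
Peg 3: [3, 1]

After move 5 (1->1):
Peg 0: []
Peg 1: [5]
Peg 2: [4, 2]
Peg 3: [3, 1]

After move 6 (2->1):
Peg 0: []
Peg 1: [5, 2]
Peg 2: [4]
Peg 3: [3, 1]

After move 7 (3->0):
Peg 0: [1]
Peg 1: [5, 2]
Peg 2: [4]
Peg 3: [3]

After move 8 (1->0):
Peg 0: [1]
Peg 1: [5, 2]
Peg 2: [4]
Peg 3: [3]

After move 9 (2->2):
Peg 0: [1]
Peg 1: [5, 2]
Peg 2: [4]
Peg 3: [3]

After move 10 (1->1):
Peg 0: [1]
Peg 1: [5, 2]
Peg 2: [4]
Peg 3: [3]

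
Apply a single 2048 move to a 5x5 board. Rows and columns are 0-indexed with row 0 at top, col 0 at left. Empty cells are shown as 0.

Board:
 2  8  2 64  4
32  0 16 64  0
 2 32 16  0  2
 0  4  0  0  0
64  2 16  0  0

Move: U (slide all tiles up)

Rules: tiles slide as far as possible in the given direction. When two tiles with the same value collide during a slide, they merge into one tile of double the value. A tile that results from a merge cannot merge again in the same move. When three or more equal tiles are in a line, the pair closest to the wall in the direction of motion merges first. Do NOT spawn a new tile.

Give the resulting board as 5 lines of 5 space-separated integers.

Answer:   2   8   2 128   4
 32  32  32   0   2
  2   4  16   0   0
 64   2   0   0   0
  0   0   0   0   0

Derivation:
Slide up:
col 0: [2, 32, 2, 0, 64] -> [2, 32, 2, 64, 0]
col 1: [8, 0, 32, 4, 2] -> [8, 32, 4, 2, 0]
col 2: [2, 16, 16, 0, 16] -> [2, 32, 16, 0, 0]
col 3: [64, 64, 0, 0, 0] -> [128, 0, 0, 0, 0]
col 4: [4, 0, 2, 0, 0] -> [4, 2, 0, 0, 0]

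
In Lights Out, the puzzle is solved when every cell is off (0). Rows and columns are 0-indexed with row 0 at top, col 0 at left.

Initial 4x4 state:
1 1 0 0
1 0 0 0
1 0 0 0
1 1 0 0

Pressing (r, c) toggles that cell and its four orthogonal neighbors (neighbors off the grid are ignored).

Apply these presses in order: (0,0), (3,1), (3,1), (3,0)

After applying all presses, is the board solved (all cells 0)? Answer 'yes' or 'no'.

Answer: yes

Derivation:
After press 1 at (0,0):
0 0 0 0
0 0 0 0
1 0 0 0
1 1 0 0

After press 2 at (3,1):
0 0 0 0
0 0 0 0
1 1 0 0
0 0 1 0

After press 3 at (3,1):
0 0 0 0
0 0 0 0
1 0 0 0
1 1 0 0

After press 4 at (3,0):
0 0 0 0
0 0 0 0
0 0 0 0
0 0 0 0

Lights still on: 0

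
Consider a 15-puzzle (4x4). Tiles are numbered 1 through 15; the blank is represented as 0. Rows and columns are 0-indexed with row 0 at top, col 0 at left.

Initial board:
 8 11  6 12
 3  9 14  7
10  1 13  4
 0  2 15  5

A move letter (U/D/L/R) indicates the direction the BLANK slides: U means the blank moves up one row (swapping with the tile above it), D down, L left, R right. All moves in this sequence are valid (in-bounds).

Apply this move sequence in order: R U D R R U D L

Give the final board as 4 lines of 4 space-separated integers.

After move 1 (R):
 8 11  6 12
 3  9 14  7
10  1 13  4
 2  0 15  5

After move 2 (U):
 8 11  6 12
 3  9 14  7
10  0 13  4
 2  1 15  5

After move 3 (D):
 8 11  6 12
 3  9 14  7
10  1 13  4
 2  0 15  5

After move 4 (R):
 8 11  6 12
 3  9 14  7
10  1 13  4
 2 15  0  5

After move 5 (R):
 8 11  6 12
 3  9 14  7
10  1 13  4
 2 15  5  0

After move 6 (U):
 8 11  6 12
 3  9 14  7
10  1 13  0
 2 15  5  4

After move 7 (D):
 8 11  6 12
 3  9 14  7
10  1 13  4
 2 15  5  0

After move 8 (L):
 8 11  6 12
 3  9 14  7
10  1 13  4
 2 15  0  5

Answer:  8 11  6 12
 3  9 14  7
10  1 13  4
 2 15  0  5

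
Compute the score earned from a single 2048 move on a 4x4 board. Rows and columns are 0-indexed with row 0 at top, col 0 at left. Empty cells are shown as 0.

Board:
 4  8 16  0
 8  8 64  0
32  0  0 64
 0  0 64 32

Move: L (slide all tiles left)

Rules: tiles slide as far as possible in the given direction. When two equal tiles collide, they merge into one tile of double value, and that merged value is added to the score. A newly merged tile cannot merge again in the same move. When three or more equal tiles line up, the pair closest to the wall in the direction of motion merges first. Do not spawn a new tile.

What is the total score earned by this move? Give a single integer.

Slide left:
row 0: [4, 8, 16, 0] -> [4, 8, 16, 0]  score +0 (running 0)
row 1: [8, 8, 64, 0] -> [16, 64, 0, 0]  score +16 (running 16)
row 2: [32, 0, 0, 64] -> [32, 64, 0, 0]  score +0 (running 16)
row 3: [0, 0, 64, 32] -> [64, 32, 0, 0]  score +0 (running 16)
Board after move:
 4  8 16  0
16 64  0  0
32 64  0  0
64 32  0  0

Answer: 16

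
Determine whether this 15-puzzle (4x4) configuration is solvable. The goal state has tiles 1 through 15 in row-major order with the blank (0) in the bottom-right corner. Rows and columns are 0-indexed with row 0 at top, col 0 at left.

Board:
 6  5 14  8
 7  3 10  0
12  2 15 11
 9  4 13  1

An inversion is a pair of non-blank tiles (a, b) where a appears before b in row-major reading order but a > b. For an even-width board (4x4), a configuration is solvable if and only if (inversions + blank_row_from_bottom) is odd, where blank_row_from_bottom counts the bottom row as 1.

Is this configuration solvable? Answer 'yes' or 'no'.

Inversions: 53
Blank is in row 1 (0-indexed from top), which is row 3 counting from the bottom (bottom = 1).
53 + 3 = 56, which is even, so the puzzle is not solvable.

Answer: no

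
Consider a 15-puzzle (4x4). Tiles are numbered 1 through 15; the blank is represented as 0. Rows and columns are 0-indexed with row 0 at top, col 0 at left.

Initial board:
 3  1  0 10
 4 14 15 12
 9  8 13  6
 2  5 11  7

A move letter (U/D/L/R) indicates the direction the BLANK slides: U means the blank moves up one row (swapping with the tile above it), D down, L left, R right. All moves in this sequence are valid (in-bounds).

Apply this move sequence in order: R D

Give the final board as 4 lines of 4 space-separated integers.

Answer:  3  1 10 12
 4 14 15  0
 9  8 13  6
 2  5 11  7

Derivation:
After move 1 (R):
 3  1 10  0
 4 14 15 12
 9  8 13  6
 2  5 11  7

After move 2 (D):
 3  1 10 12
 4 14 15  0
 9  8 13  6
 2  5 11  7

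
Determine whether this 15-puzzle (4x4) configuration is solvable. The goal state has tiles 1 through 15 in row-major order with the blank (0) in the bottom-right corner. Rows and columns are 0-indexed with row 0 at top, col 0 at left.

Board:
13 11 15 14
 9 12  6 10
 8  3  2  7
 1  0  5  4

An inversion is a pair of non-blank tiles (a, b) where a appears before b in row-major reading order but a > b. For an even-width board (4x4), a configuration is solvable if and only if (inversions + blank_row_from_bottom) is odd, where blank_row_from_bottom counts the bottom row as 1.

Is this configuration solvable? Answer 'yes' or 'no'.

Answer: no

Derivation:
Inversions: 87
Blank is in row 3 (0-indexed from top), which is row 1 counting from the bottom (bottom = 1).
87 + 1 = 88, which is even, so the puzzle is not solvable.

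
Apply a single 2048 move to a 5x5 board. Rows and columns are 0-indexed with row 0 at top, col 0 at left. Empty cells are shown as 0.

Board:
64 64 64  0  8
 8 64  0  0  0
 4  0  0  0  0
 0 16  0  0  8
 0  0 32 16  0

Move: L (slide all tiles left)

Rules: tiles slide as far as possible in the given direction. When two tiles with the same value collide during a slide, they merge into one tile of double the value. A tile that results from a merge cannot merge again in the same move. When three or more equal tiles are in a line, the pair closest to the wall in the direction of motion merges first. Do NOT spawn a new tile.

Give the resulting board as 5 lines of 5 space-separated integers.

Slide left:
row 0: [64, 64, 64, 0, 8] -> [128, 64, 8, 0, 0]
row 1: [8, 64, 0, 0, 0] -> [8, 64, 0, 0, 0]
row 2: [4, 0, 0, 0, 0] -> [4, 0, 0, 0, 0]
row 3: [0, 16, 0, 0, 8] -> [16, 8, 0, 0, 0]
row 4: [0, 0, 32, 16, 0] -> [32, 16, 0, 0, 0]

Answer: 128  64   8   0   0
  8  64   0   0   0
  4   0   0   0   0
 16   8   0   0   0
 32  16   0   0   0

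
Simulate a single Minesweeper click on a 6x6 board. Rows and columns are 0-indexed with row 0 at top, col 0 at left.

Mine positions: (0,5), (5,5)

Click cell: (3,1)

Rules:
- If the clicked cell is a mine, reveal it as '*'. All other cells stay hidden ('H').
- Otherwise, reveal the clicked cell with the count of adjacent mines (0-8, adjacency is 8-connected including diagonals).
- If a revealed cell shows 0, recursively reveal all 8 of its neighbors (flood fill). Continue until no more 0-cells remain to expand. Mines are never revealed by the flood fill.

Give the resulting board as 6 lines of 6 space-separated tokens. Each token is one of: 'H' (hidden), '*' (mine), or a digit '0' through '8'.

0 0 0 0 1 H
0 0 0 0 1 1
0 0 0 0 0 0
0 0 0 0 0 0
0 0 0 0 1 1
0 0 0 0 1 H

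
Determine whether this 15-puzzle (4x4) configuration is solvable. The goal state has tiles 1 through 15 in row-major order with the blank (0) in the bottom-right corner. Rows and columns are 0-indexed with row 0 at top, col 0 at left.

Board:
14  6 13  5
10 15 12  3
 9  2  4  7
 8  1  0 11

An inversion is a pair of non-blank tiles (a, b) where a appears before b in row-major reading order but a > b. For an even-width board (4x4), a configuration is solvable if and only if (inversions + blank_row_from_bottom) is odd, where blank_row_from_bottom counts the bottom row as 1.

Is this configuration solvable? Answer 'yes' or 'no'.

Answer: yes

Derivation:
Inversions: 68
Blank is in row 3 (0-indexed from top), which is row 1 counting from the bottom (bottom = 1).
68 + 1 = 69, which is odd, so the puzzle is solvable.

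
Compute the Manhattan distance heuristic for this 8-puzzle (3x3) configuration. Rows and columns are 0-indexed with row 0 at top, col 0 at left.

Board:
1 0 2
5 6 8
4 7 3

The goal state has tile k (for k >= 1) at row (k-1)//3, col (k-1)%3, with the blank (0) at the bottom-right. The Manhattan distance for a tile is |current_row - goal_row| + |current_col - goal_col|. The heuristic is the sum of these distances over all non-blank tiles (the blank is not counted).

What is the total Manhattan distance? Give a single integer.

Answer: 9

Derivation:
Tile 1: (0,0)->(0,0) = 0
Tile 2: (0,2)->(0,1) = 1
Tile 5: (1,0)->(1,1) = 1
Tile 6: (1,1)->(1,2) = 1
Tile 8: (1,2)->(2,1) = 2
Tile 4: (2,0)->(1,0) = 1
Tile 7: (2,1)->(2,0) = 1
Tile 3: (2,2)->(0,2) = 2
Sum: 0 + 1 + 1 + 1 + 2 + 1 + 1 + 2 = 9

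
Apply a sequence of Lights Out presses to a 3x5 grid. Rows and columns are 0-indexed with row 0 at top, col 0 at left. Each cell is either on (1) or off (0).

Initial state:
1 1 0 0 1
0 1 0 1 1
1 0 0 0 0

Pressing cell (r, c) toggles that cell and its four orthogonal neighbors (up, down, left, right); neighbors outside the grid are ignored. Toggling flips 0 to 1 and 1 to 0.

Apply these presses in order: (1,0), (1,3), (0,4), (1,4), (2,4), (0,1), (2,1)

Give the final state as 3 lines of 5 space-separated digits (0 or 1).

After press 1 at (1,0):
0 1 0 0 1
1 0 0 1 1
0 0 0 0 0

After press 2 at (1,3):
0 1 0 1 1
1 0 1 0 0
0 0 0 1 0

After press 3 at (0,4):
0 1 0 0 0
1 0 1 0 1
0 0 0 1 0

After press 4 at (1,4):
0 1 0 0 1
1 0 1 1 0
0 0 0 1 1

After press 5 at (2,4):
0 1 0 0 1
1 0 1 1 1
0 0 0 0 0

After press 6 at (0,1):
1 0 1 0 1
1 1 1 1 1
0 0 0 0 0

After press 7 at (2,1):
1 0 1 0 1
1 0 1 1 1
1 1 1 0 0

Answer: 1 0 1 0 1
1 0 1 1 1
1 1 1 0 0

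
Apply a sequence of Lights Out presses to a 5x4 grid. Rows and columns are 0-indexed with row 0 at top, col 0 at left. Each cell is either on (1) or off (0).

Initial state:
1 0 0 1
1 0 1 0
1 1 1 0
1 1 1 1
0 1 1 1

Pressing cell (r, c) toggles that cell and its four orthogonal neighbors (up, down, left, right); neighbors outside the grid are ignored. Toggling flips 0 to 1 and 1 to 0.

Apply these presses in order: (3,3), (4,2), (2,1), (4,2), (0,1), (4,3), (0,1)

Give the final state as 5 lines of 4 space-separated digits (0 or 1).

Answer: 1 0 0 1
1 1 1 0
0 0 0 1
1 0 0 1
0 1 0 1

Derivation:
After press 1 at (3,3):
1 0 0 1
1 0 1 0
1 1 1 1
1 1 0 0
0 1 1 0

After press 2 at (4,2):
1 0 0 1
1 0 1 0
1 1 1 1
1 1 1 0
0 0 0 1

After press 3 at (2,1):
1 0 0 1
1 1 1 0
0 0 0 1
1 0 1 0
0 0 0 1

After press 4 at (4,2):
1 0 0 1
1 1 1 0
0 0 0 1
1 0 0 0
0 1 1 0

After press 5 at (0,1):
0 1 1 1
1 0 1 0
0 0 0 1
1 0 0 0
0 1 1 0

After press 6 at (4,3):
0 1 1 1
1 0 1 0
0 0 0 1
1 0 0 1
0 1 0 1

After press 7 at (0,1):
1 0 0 1
1 1 1 0
0 0 0 1
1 0 0 1
0 1 0 1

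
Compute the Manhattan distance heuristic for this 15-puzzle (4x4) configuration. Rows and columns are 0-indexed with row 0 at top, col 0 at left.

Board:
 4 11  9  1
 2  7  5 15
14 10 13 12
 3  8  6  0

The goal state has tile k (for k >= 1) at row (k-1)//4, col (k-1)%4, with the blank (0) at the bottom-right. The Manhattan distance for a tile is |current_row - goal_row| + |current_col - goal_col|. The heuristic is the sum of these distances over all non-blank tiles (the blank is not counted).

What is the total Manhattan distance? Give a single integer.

Tile 4: at (0,0), goal (0,3), distance |0-0|+|0-3| = 3
Tile 11: at (0,1), goal (2,2), distance |0-2|+|1-2| = 3
Tile 9: at (0,2), goal (2,0), distance |0-2|+|2-0| = 4
Tile 1: at (0,3), goal (0,0), distance |0-0|+|3-0| = 3
Tile 2: at (1,0), goal (0,1), distance |1-0|+|0-1| = 2
Tile 7: at (1,1), goal (1,2), distance |1-1|+|1-2| = 1
Tile 5: at (1,2), goal (1,0), distance |1-1|+|2-0| = 2
Tile 15: at (1,3), goal (3,2), distance |1-3|+|3-2| = 3
Tile 14: at (2,0), goal (3,1), distance |2-3|+|0-1| = 2
Tile 10: at (2,1), goal (2,1), distance |2-2|+|1-1| = 0
Tile 13: at (2,2), goal (3,0), distance |2-3|+|2-0| = 3
Tile 12: at (2,3), goal (2,3), distance |2-2|+|3-3| = 0
Tile 3: at (3,0), goal (0,2), distance |3-0|+|0-2| = 5
Tile 8: at (3,1), goal (1,3), distance |3-1|+|1-3| = 4
Tile 6: at (3,2), goal (1,1), distance |3-1|+|2-1| = 3
Sum: 3 + 3 + 4 + 3 + 2 + 1 + 2 + 3 + 2 + 0 + 3 + 0 + 5 + 4 + 3 = 38

Answer: 38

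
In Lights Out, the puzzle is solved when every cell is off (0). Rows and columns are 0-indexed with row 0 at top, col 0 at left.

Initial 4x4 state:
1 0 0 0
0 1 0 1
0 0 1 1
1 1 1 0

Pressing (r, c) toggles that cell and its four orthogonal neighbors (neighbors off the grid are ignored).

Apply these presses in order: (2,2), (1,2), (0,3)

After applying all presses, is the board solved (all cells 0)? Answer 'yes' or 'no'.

Answer: no

Derivation:
After press 1 at (2,2):
1 0 0 0
0 1 1 1
0 1 0 0
1 1 0 0

After press 2 at (1,2):
1 0 1 0
0 0 0 0
0 1 1 0
1 1 0 0

After press 3 at (0,3):
1 0 0 1
0 0 0 1
0 1 1 0
1 1 0 0

Lights still on: 7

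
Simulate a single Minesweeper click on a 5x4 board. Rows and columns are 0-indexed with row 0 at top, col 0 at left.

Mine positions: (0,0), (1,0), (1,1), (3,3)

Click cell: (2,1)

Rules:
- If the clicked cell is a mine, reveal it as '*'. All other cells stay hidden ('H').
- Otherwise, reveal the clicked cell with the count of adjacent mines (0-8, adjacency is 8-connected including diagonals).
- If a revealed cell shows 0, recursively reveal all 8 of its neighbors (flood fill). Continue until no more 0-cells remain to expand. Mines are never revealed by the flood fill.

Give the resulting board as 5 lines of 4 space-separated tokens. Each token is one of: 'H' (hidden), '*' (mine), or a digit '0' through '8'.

H H H H
H H H H
H 2 H H
H H H H
H H H H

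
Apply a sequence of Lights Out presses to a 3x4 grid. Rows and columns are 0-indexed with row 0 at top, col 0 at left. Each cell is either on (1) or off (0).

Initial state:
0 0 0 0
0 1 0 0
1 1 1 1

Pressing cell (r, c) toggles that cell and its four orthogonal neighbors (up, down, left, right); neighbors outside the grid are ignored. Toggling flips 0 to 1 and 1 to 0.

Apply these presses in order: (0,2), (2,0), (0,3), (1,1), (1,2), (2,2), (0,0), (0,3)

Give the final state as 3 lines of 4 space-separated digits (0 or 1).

Answer: 1 1 0 1
1 1 0 1
0 0 1 0

Derivation:
After press 1 at (0,2):
0 1 1 1
0 1 1 0
1 1 1 1

After press 2 at (2,0):
0 1 1 1
1 1 1 0
0 0 1 1

After press 3 at (0,3):
0 1 0 0
1 1 1 1
0 0 1 1

After press 4 at (1,1):
0 0 0 0
0 0 0 1
0 1 1 1

After press 5 at (1,2):
0 0 1 0
0 1 1 0
0 1 0 1

After press 6 at (2,2):
0 0 1 0
0 1 0 0
0 0 1 0

After press 7 at (0,0):
1 1 1 0
1 1 0 0
0 0 1 0

After press 8 at (0,3):
1 1 0 1
1 1 0 1
0 0 1 0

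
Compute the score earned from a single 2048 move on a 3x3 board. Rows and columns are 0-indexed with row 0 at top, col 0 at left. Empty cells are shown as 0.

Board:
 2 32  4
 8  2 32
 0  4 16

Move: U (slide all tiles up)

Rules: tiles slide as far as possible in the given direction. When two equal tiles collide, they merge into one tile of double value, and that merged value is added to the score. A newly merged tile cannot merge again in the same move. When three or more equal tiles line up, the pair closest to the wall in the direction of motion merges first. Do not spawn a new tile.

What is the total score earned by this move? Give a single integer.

Answer: 0

Derivation:
Slide up:
col 0: [2, 8, 0] -> [2, 8, 0]  score +0 (running 0)
col 1: [32, 2, 4] -> [32, 2, 4]  score +0 (running 0)
col 2: [4, 32, 16] -> [4, 32, 16]  score +0 (running 0)
Board after move:
 2 32  4
 8  2 32
 0  4 16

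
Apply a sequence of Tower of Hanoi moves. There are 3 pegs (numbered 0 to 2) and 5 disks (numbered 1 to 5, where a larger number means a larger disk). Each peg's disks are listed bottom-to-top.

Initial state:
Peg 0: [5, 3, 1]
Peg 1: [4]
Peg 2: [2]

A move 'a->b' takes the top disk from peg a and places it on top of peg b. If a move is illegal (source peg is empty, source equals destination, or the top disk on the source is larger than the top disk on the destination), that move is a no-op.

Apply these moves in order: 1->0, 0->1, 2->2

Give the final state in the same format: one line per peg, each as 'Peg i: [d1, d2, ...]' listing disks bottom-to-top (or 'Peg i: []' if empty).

After move 1 (1->0):
Peg 0: [5, 3, 1]
Peg 1: [4]
Peg 2: [2]

After move 2 (0->1):
Peg 0: [5, 3]
Peg 1: [4, 1]
Peg 2: [2]

After move 3 (2->2):
Peg 0: [5, 3]
Peg 1: [4, 1]
Peg 2: [2]

Answer: Peg 0: [5, 3]
Peg 1: [4, 1]
Peg 2: [2]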